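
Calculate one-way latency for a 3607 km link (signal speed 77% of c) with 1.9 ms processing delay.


Speed = 0.77 * 3e5 km/s = 231000 km/s
Propagation delay = 3607 / 231000 = 0.0156 s = 15.6147 ms
Processing delay = 1.9 ms
Total one-way latency = 17.5147 ms


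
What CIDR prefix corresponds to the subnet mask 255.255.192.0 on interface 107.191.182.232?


Binary: 11111111.11111111.11000000.00000000
Count leading 1s
Prefix: /18


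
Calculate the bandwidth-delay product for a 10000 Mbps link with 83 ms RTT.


BDP = bandwidth * RTT
= 10000 Mbps * 83 ms
= 10000 * 1e6 * 83 / 1000 bits
= 830000000 bits
= 103750000 bytes
= 101318.3594 KB
BDP = 830000000 bits (103750000 bytes)


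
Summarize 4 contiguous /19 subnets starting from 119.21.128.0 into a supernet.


Original prefix: /19
Number of subnets: 4 = 2^2
New prefix = 19 - 2 = 17
Supernet: 119.21.128.0/17


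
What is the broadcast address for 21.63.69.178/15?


Network: 21.62.0.0/15
Host bits = 17
Set all host bits to 1:
Broadcast: 21.63.255.255


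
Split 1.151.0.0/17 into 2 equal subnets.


New prefix = 17 + 1 = 18
Each subnet has 16384 addresses
  1.151.0.0/18
  1.151.64.0/18
Subnets: 1.151.0.0/18, 1.151.64.0/18


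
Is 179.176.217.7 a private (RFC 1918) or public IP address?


RFC 1918 private ranges:
  10.0.0.0/8 (10.0.0.0 - 10.255.255.255)
  172.16.0.0/12 (172.16.0.0 - 172.31.255.255)
  192.168.0.0/16 (192.168.0.0 - 192.168.255.255)
Public (not in any RFC 1918 range)


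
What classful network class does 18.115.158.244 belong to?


First octet: 18
Binary: 00010010
0xxxxxxx -> Class A (1-126)
Class A, default mask 255.0.0.0 (/8)


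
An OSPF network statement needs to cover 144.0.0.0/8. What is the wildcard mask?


Subnet mask: 255.0.0.0
Wildcard = 255.255.255.255 - subnet mask
255 - 255 = 0
255 - 0 = 255
255 - 0 = 255
255 - 0 = 255
Wildcard: 0.255.255.255


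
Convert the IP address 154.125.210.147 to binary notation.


154 = 10011010
125 = 01111101
210 = 11010010
147 = 10010011
Binary: 10011010.01111101.11010010.10010011


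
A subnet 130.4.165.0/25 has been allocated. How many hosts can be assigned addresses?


Host bits = 32 - 25 = 7
Total addresses = 2^7 = 128
Usable = total - 2 (network and broadcast)
Usable hosts: 126


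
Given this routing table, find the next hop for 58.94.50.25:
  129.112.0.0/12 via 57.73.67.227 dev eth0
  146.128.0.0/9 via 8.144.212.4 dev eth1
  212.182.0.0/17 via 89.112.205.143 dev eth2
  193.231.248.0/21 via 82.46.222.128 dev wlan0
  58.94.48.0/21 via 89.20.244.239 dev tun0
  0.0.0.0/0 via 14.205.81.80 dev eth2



Longest prefix match for 58.94.50.25:
  /12 129.112.0.0: no
  /9 146.128.0.0: no
  /17 212.182.0.0: no
  /21 193.231.248.0: no
  /21 58.94.48.0: MATCH
  /0 0.0.0.0: MATCH
Selected: next-hop 89.20.244.239 via tun0 (matched /21)


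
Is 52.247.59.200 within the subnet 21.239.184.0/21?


Subnet network: 21.239.184.0
Test IP AND mask: 52.247.56.0
No, 52.247.59.200 is not in 21.239.184.0/21


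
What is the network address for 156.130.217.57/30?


IP:   10011100.10000010.11011001.00111001
Mask: 11111111.11111111.11111111.11111100
AND operation:
Net:  10011100.10000010.11011001.00111000
Network: 156.130.217.56/30


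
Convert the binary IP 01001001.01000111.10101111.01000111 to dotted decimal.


01001001 = 73
01000111 = 71
10101111 = 175
01000111 = 71
IP: 73.71.175.71


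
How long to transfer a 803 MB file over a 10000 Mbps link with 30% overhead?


Effective throughput = 10000 * (1 - 30/100) = 7000 Mbps
File size in Mb = 803 * 8 = 6424 Mb
Time = 6424 / 7000
Time = 0.9177 seconds


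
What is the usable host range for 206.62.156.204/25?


Network: 206.62.156.128
Broadcast: 206.62.156.255
First usable = network + 1
Last usable = broadcast - 1
Range: 206.62.156.129 to 206.62.156.254


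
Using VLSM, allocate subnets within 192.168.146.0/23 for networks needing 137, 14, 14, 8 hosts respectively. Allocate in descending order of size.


137 hosts -> /24 (254 usable): 192.168.146.0/24
14 hosts -> /28 (14 usable): 192.168.147.0/28
14 hosts -> /28 (14 usable): 192.168.147.16/28
8 hosts -> /28 (14 usable): 192.168.147.32/28
Allocation: 192.168.146.0/24 (137 hosts, 254 usable); 192.168.147.0/28 (14 hosts, 14 usable); 192.168.147.16/28 (14 hosts, 14 usable); 192.168.147.32/28 (8 hosts, 14 usable)


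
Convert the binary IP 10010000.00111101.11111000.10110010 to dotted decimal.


10010000 = 144
00111101 = 61
11111000 = 248
10110010 = 178
IP: 144.61.248.178


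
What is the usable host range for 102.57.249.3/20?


Network: 102.57.240.0
Broadcast: 102.57.255.255
First usable = network + 1
Last usable = broadcast - 1
Range: 102.57.240.1 to 102.57.255.254


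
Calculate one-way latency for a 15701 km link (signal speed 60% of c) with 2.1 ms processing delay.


Speed = 0.6 * 3e5 km/s = 180000 km/s
Propagation delay = 15701 / 180000 = 0.0872 s = 87.2278 ms
Processing delay = 2.1 ms
Total one-way latency = 89.3278 ms


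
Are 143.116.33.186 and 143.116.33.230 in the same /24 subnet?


Mask: 255.255.255.0
143.116.33.186 AND mask = 143.116.33.0
143.116.33.230 AND mask = 143.116.33.0
Yes, same subnet (143.116.33.0)


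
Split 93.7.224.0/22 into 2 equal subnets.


New prefix = 22 + 1 = 23
Each subnet has 512 addresses
  93.7.224.0/23
  93.7.226.0/23
Subnets: 93.7.224.0/23, 93.7.226.0/23


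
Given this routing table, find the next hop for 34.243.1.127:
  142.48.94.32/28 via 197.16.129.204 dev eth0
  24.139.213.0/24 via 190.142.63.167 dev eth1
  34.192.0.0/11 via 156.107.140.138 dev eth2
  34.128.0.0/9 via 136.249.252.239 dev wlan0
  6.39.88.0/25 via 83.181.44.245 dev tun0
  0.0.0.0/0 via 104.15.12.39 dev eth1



Longest prefix match for 34.243.1.127:
  /28 142.48.94.32: no
  /24 24.139.213.0: no
  /11 34.192.0.0: no
  /9 34.128.0.0: MATCH
  /25 6.39.88.0: no
  /0 0.0.0.0: MATCH
Selected: next-hop 136.249.252.239 via wlan0 (matched /9)


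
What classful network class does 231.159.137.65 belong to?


First octet: 231
Binary: 11100111
1110xxxx -> Class D (224-239)
Class D (multicast), default mask N/A


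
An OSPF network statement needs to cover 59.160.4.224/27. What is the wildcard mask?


Subnet mask: 255.255.255.224
Wildcard = 255.255.255.255 - subnet mask
255 - 255 = 0
255 - 255 = 0
255 - 255 = 0
255 - 224 = 31
Wildcard: 0.0.0.31


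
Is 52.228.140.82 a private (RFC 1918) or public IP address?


RFC 1918 private ranges:
  10.0.0.0/8 (10.0.0.0 - 10.255.255.255)
  172.16.0.0/12 (172.16.0.0 - 172.31.255.255)
  192.168.0.0/16 (192.168.0.0 - 192.168.255.255)
Public (not in any RFC 1918 range)


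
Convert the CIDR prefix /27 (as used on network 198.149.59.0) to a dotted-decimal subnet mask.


/27 means 27 network bits, 5 host bits
Binary: 11111111111111111111111111100000
Mask: 255.255.255.224


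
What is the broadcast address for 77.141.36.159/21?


Network: 77.141.32.0/21
Host bits = 11
Set all host bits to 1:
Broadcast: 77.141.39.255


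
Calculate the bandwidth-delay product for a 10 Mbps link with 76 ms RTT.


BDP = bandwidth * RTT
= 10 Mbps * 76 ms
= 10 * 1e6 * 76 / 1000 bits
= 760000 bits
= 95000 bytes
= 92.7734 KB
BDP = 760000 bits (95000 bytes)


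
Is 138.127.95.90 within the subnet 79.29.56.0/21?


Subnet network: 79.29.56.0
Test IP AND mask: 138.127.88.0
No, 138.127.95.90 is not in 79.29.56.0/21


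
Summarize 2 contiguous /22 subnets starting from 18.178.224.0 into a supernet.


Original prefix: /22
Number of subnets: 2 = 2^1
New prefix = 22 - 1 = 21
Supernet: 18.178.224.0/21


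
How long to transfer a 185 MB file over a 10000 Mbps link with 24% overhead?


Effective throughput = 10000 * (1 - 24/100) = 7600 Mbps
File size in Mb = 185 * 8 = 1480 Mb
Time = 1480 / 7600
Time = 0.1947 seconds


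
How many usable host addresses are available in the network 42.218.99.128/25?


Host bits = 32 - 25 = 7
Total addresses = 2^7 = 128
Usable = total - 2 (network and broadcast)
Usable hosts: 126


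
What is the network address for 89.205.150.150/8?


IP:   01011001.11001101.10010110.10010110
Mask: 11111111.00000000.00000000.00000000
AND operation:
Net:  01011001.00000000.00000000.00000000
Network: 89.0.0.0/8


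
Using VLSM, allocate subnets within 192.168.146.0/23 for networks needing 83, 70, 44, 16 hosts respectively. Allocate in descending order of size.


83 hosts -> /25 (126 usable): 192.168.146.0/25
70 hosts -> /25 (126 usable): 192.168.146.128/25
44 hosts -> /26 (62 usable): 192.168.147.0/26
16 hosts -> /27 (30 usable): 192.168.147.64/27
Allocation: 192.168.146.0/25 (83 hosts, 126 usable); 192.168.146.128/25 (70 hosts, 126 usable); 192.168.147.0/26 (44 hosts, 62 usable); 192.168.147.64/27 (16 hosts, 30 usable)


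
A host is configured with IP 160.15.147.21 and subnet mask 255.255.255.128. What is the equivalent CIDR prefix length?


Binary: 11111111.11111111.11111111.10000000
Count leading 1s
Prefix: /25


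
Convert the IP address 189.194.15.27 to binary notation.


189 = 10111101
194 = 11000010
15 = 00001111
27 = 00011011
Binary: 10111101.11000010.00001111.00011011


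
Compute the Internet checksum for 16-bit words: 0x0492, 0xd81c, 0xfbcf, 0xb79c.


Sum all words (with carry folding):
+ 0x0492 = 0x0492
+ 0xd81c = 0xdcae
+ 0xfbcf = 0xd87e
+ 0xb79c = 0x901b
One's complement: ~0x901b
Checksum = 0x6fe4


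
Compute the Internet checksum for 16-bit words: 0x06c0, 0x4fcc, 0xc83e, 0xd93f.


Sum all words (with carry folding):
+ 0x06c0 = 0x06c0
+ 0x4fcc = 0x568c
+ 0xc83e = 0x1ecb
+ 0xd93f = 0xf80a
One's complement: ~0xf80a
Checksum = 0x07f5


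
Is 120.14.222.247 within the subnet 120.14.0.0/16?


Subnet network: 120.14.0.0
Test IP AND mask: 120.14.0.0
Yes, 120.14.222.247 is in 120.14.0.0/16


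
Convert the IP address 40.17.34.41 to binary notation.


40 = 00101000
17 = 00010001
34 = 00100010
41 = 00101001
Binary: 00101000.00010001.00100010.00101001


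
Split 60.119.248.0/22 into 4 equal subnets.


New prefix = 22 + 2 = 24
Each subnet has 256 addresses
  60.119.248.0/24
  60.119.249.0/24
  60.119.250.0/24
  60.119.251.0/24
Subnets: 60.119.248.0/24, 60.119.249.0/24, 60.119.250.0/24, 60.119.251.0/24


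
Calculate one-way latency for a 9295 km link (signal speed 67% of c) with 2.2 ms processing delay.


Speed = 0.67 * 3e5 km/s = 201000 km/s
Propagation delay = 9295 / 201000 = 0.0462 s = 46.2438 ms
Processing delay = 2.2 ms
Total one-way latency = 48.4438 ms


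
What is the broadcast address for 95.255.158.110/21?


Network: 95.255.152.0/21
Host bits = 11
Set all host bits to 1:
Broadcast: 95.255.159.255


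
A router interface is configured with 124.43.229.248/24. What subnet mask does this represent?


/24 means 24 network bits, 8 host bits
Binary: 11111111111111111111111100000000
Mask: 255.255.255.0


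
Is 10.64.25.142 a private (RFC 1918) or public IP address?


RFC 1918 private ranges:
  10.0.0.0/8 (10.0.0.0 - 10.255.255.255)
  172.16.0.0/12 (172.16.0.0 - 172.31.255.255)
  192.168.0.0/16 (192.168.0.0 - 192.168.255.255)
Private (in 10.0.0.0/8)


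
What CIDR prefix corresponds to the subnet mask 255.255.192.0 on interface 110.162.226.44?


Binary: 11111111.11111111.11000000.00000000
Count leading 1s
Prefix: /18


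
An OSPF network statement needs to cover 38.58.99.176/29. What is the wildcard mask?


Subnet mask: 255.255.255.248
Wildcard = 255.255.255.255 - subnet mask
255 - 255 = 0
255 - 255 = 0
255 - 255 = 0
255 - 248 = 7
Wildcard: 0.0.0.7


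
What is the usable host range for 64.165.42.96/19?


Network: 64.165.32.0
Broadcast: 64.165.63.255
First usable = network + 1
Last usable = broadcast - 1
Range: 64.165.32.1 to 64.165.63.254


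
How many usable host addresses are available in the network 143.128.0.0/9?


Host bits = 32 - 9 = 23
Total addresses = 2^23 = 8388608
Usable = total - 2 (network and broadcast)
Usable hosts: 8388606


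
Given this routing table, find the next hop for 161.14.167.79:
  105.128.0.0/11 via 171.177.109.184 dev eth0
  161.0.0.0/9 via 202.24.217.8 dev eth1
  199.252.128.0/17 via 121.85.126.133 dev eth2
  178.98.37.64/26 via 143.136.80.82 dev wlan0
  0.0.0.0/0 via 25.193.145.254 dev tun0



Longest prefix match for 161.14.167.79:
  /11 105.128.0.0: no
  /9 161.0.0.0: MATCH
  /17 199.252.128.0: no
  /26 178.98.37.64: no
  /0 0.0.0.0: MATCH
Selected: next-hop 202.24.217.8 via eth1 (matched /9)


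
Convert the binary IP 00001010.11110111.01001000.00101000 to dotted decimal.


00001010 = 10
11110111 = 247
01001000 = 72
00101000 = 40
IP: 10.247.72.40


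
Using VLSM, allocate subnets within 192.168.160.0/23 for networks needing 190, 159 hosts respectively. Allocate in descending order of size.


190 hosts -> /24 (254 usable): 192.168.160.0/24
159 hosts -> /24 (254 usable): 192.168.161.0/24
Allocation: 192.168.160.0/24 (190 hosts, 254 usable); 192.168.161.0/24 (159 hosts, 254 usable)


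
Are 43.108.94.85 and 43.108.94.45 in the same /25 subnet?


Mask: 255.255.255.128
43.108.94.85 AND mask = 43.108.94.0
43.108.94.45 AND mask = 43.108.94.0
Yes, same subnet (43.108.94.0)


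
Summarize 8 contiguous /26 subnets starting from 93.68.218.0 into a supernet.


Original prefix: /26
Number of subnets: 8 = 2^3
New prefix = 26 - 3 = 23
Supernet: 93.68.218.0/23


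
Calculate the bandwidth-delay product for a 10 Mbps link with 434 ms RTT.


BDP = bandwidth * RTT
= 10 Mbps * 434 ms
= 10 * 1e6 * 434 / 1000 bits
= 4340000 bits
= 542500 bytes
= 529.7852 KB
BDP = 4340000 bits (542500 bytes)


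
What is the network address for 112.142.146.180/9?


IP:   01110000.10001110.10010010.10110100
Mask: 11111111.10000000.00000000.00000000
AND operation:
Net:  01110000.10000000.00000000.00000000
Network: 112.128.0.0/9


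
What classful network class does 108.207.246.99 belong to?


First octet: 108
Binary: 01101100
0xxxxxxx -> Class A (1-126)
Class A, default mask 255.0.0.0 (/8)


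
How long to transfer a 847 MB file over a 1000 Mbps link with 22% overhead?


Effective throughput = 1000 * (1 - 22/100) = 780 Mbps
File size in Mb = 847 * 8 = 6776 Mb
Time = 6776 / 780
Time = 8.6872 seconds


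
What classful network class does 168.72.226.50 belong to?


First octet: 168
Binary: 10101000
10xxxxxx -> Class B (128-191)
Class B, default mask 255.255.0.0 (/16)


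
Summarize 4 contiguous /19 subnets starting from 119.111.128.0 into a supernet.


Original prefix: /19
Number of subnets: 4 = 2^2
New prefix = 19 - 2 = 17
Supernet: 119.111.128.0/17


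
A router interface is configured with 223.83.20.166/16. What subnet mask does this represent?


/16 means 16 network bits, 16 host bits
Binary: 11111111111111110000000000000000
Mask: 255.255.0.0


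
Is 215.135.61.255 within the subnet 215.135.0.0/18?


Subnet network: 215.135.0.0
Test IP AND mask: 215.135.0.0
Yes, 215.135.61.255 is in 215.135.0.0/18


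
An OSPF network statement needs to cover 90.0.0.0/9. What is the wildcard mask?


Subnet mask: 255.128.0.0
Wildcard = 255.255.255.255 - subnet mask
255 - 255 = 0
255 - 128 = 127
255 - 0 = 255
255 - 0 = 255
Wildcard: 0.127.255.255


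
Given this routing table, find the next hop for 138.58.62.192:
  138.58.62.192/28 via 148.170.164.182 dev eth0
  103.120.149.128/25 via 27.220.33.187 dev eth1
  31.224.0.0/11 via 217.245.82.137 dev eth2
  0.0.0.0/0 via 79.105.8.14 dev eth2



Longest prefix match for 138.58.62.192:
  /28 138.58.62.192: MATCH
  /25 103.120.149.128: no
  /11 31.224.0.0: no
  /0 0.0.0.0: MATCH
Selected: next-hop 148.170.164.182 via eth0 (matched /28)


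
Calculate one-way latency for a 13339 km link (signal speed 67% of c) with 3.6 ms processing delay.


Speed = 0.67 * 3e5 km/s = 201000 km/s
Propagation delay = 13339 / 201000 = 0.0664 s = 66.3632 ms
Processing delay = 3.6 ms
Total one-way latency = 69.9632 ms


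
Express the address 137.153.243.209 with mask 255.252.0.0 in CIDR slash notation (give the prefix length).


Binary: 11111111.11111100.00000000.00000000
Count leading 1s
Prefix: /14


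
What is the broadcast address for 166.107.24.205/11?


Network: 166.96.0.0/11
Host bits = 21
Set all host bits to 1:
Broadcast: 166.127.255.255


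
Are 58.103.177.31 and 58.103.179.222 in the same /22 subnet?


Mask: 255.255.252.0
58.103.177.31 AND mask = 58.103.176.0
58.103.179.222 AND mask = 58.103.176.0
Yes, same subnet (58.103.176.0)


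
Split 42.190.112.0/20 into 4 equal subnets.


New prefix = 20 + 2 = 22
Each subnet has 1024 addresses
  42.190.112.0/22
  42.190.116.0/22
  42.190.120.0/22
  42.190.124.0/22
Subnets: 42.190.112.0/22, 42.190.116.0/22, 42.190.120.0/22, 42.190.124.0/22


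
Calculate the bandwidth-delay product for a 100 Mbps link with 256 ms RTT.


BDP = bandwidth * RTT
= 100 Mbps * 256 ms
= 100 * 1e6 * 256 / 1000 bits
= 25600000 bits
= 3200000 bytes
= 3125 KB
BDP = 25600000 bits (3200000 bytes)


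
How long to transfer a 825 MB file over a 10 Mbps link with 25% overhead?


Effective throughput = 10 * (1 - 25/100) = 7.5 Mbps
File size in Mb = 825 * 8 = 6600 Mb
Time = 6600 / 7.5
Time = 880 seconds


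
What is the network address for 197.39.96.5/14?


IP:   11000101.00100111.01100000.00000101
Mask: 11111111.11111100.00000000.00000000
AND operation:
Net:  11000101.00100100.00000000.00000000
Network: 197.36.0.0/14


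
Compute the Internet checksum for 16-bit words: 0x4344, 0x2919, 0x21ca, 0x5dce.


Sum all words (with carry folding):
+ 0x4344 = 0x4344
+ 0x2919 = 0x6c5d
+ 0x21ca = 0x8e27
+ 0x5dce = 0xebf5
One's complement: ~0xebf5
Checksum = 0x140a


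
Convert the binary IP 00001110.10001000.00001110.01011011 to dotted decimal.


00001110 = 14
10001000 = 136
00001110 = 14
01011011 = 91
IP: 14.136.14.91


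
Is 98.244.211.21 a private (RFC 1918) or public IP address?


RFC 1918 private ranges:
  10.0.0.0/8 (10.0.0.0 - 10.255.255.255)
  172.16.0.0/12 (172.16.0.0 - 172.31.255.255)
  192.168.0.0/16 (192.168.0.0 - 192.168.255.255)
Public (not in any RFC 1918 range)


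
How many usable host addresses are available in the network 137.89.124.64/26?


Host bits = 32 - 26 = 6
Total addresses = 2^6 = 64
Usable = total - 2 (network and broadcast)
Usable hosts: 62


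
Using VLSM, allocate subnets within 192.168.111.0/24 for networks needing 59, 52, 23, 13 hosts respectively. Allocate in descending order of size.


59 hosts -> /26 (62 usable): 192.168.111.0/26
52 hosts -> /26 (62 usable): 192.168.111.64/26
23 hosts -> /27 (30 usable): 192.168.111.128/27
13 hosts -> /28 (14 usable): 192.168.111.160/28
Allocation: 192.168.111.0/26 (59 hosts, 62 usable); 192.168.111.64/26 (52 hosts, 62 usable); 192.168.111.128/27 (23 hosts, 30 usable); 192.168.111.160/28 (13 hosts, 14 usable)


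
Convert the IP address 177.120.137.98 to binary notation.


177 = 10110001
120 = 01111000
137 = 10001001
98 = 01100010
Binary: 10110001.01111000.10001001.01100010


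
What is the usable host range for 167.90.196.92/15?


Network: 167.90.0.0
Broadcast: 167.91.255.255
First usable = network + 1
Last usable = broadcast - 1
Range: 167.90.0.1 to 167.91.255.254


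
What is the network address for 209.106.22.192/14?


IP:   11010001.01101010.00010110.11000000
Mask: 11111111.11111100.00000000.00000000
AND operation:
Net:  11010001.01101000.00000000.00000000
Network: 209.104.0.0/14


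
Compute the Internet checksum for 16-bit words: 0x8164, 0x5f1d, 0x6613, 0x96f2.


Sum all words (with carry folding):
+ 0x8164 = 0x8164
+ 0x5f1d = 0xe081
+ 0x6613 = 0x4695
+ 0x96f2 = 0xdd87
One's complement: ~0xdd87
Checksum = 0x2278


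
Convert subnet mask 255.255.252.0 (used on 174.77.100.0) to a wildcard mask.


Subnet mask: 255.255.252.0
Wildcard = 255.255.255.255 - subnet mask
255 - 255 = 0
255 - 255 = 0
255 - 252 = 3
255 - 0 = 255
Wildcard: 0.0.3.255


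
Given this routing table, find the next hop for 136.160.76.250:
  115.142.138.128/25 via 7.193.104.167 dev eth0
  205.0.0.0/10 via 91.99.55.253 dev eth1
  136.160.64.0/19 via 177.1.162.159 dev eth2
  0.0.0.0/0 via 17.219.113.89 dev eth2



Longest prefix match for 136.160.76.250:
  /25 115.142.138.128: no
  /10 205.0.0.0: no
  /19 136.160.64.0: MATCH
  /0 0.0.0.0: MATCH
Selected: next-hop 177.1.162.159 via eth2 (matched /19)


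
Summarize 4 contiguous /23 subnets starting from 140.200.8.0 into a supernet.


Original prefix: /23
Number of subnets: 4 = 2^2
New prefix = 23 - 2 = 21
Supernet: 140.200.8.0/21


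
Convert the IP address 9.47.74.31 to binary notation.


9 = 00001001
47 = 00101111
74 = 01001010
31 = 00011111
Binary: 00001001.00101111.01001010.00011111


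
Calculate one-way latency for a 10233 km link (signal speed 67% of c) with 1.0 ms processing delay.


Speed = 0.67 * 3e5 km/s = 201000 km/s
Propagation delay = 10233 / 201000 = 0.0509 s = 50.9104 ms
Processing delay = 1.0 ms
Total one-way latency = 51.9104 ms


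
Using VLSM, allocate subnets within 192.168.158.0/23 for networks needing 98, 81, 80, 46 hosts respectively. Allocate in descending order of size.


98 hosts -> /25 (126 usable): 192.168.158.0/25
81 hosts -> /25 (126 usable): 192.168.158.128/25
80 hosts -> /25 (126 usable): 192.168.159.0/25
46 hosts -> /26 (62 usable): 192.168.159.128/26
Allocation: 192.168.158.0/25 (98 hosts, 126 usable); 192.168.158.128/25 (81 hosts, 126 usable); 192.168.159.0/25 (80 hosts, 126 usable); 192.168.159.128/26 (46 hosts, 62 usable)


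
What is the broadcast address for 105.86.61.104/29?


Network: 105.86.61.104/29
Host bits = 3
Set all host bits to 1:
Broadcast: 105.86.61.111


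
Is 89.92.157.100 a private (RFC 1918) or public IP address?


RFC 1918 private ranges:
  10.0.0.0/8 (10.0.0.0 - 10.255.255.255)
  172.16.0.0/12 (172.16.0.0 - 172.31.255.255)
  192.168.0.0/16 (192.168.0.0 - 192.168.255.255)
Public (not in any RFC 1918 range)


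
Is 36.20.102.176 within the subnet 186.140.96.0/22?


Subnet network: 186.140.96.0
Test IP AND mask: 36.20.100.0
No, 36.20.102.176 is not in 186.140.96.0/22


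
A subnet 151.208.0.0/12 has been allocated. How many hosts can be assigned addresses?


Host bits = 32 - 12 = 20
Total addresses = 2^20 = 1048576
Usable = total - 2 (network and broadcast)
Usable hosts: 1048574


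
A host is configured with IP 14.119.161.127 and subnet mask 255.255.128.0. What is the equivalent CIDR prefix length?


Binary: 11111111.11111111.10000000.00000000
Count leading 1s
Prefix: /17


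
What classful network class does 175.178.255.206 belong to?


First octet: 175
Binary: 10101111
10xxxxxx -> Class B (128-191)
Class B, default mask 255.255.0.0 (/16)


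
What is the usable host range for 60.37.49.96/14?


Network: 60.36.0.0
Broadcast: 60.39.255.255
First usable = network + 1
Last usable = broadcast - 1
Range: 60.36.0.1 to 60.39.255.254


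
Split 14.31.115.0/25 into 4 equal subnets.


New prefix = 25 + 2 = 27
Each subnet has 32 addresses
  14.31.115.0/27
  14.31.115.32/27
  14.31.115.64/27
  14.31.115.96/27
Subnets: 14.31.115.0/27, 14.31.115.32/27, 14.31.115.64/27, 14.31.115.96/27


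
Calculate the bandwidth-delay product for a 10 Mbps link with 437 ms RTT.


BDP = bandwidth * RTT
= 10 Mbps * 437 ms
= 10 * 1e6 * 437 / 1000 bits
= 4370000 bits
= 546250 bytes
= 533.4473 KB
BDP = 4370000 bits (546250 bytes)


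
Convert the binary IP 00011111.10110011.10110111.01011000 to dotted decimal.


00011111 = 31
10110011 = 179
10110111 = 183
01011000 = 88
IP: 31.179.183.88


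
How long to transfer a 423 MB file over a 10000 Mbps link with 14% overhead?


Effective throughput = 10000 * (1 - 14/100) = 8600 Mbps
File size in Mb = 423 * 8 = 3384 Mb
Time = 3384 / 8600
Time = 0.3935 seconds


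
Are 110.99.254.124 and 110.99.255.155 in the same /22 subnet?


Mask: 255.255.252.0
110.99.254.124 AND mask = 110.99.252.0
110.99.255.155 AND mask = 110.99.252.0
Yes, same subnet (110.99.252.0)


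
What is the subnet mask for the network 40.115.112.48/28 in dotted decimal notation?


/28 means 28 network bits, 4 host bits
Binary: 11111111111111111111111111110000
Mask: 255.255.255.240


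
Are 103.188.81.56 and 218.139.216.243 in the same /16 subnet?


Mask: 255.255.0.0
103.188.81.56 AND mask = 103.188.0.0
218.139.216.243 AND mask = 218.139.0.0
No, different subnets (103.188.0.0 vs 218.139.0.0)


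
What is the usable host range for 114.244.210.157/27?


Network: 114.244.210.128
Broadcast: 114.244.210.159
First usable = network + 1
Last usable = broadcast - 1
Range: 114.244.210.129 to 114.244.210.158


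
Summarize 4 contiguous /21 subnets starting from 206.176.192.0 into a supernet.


Original prefix: /21
Number of subnets: 4 = 2^2
New prefix = 21 - 2 = 19
Supernet: 206.176.192.0/19


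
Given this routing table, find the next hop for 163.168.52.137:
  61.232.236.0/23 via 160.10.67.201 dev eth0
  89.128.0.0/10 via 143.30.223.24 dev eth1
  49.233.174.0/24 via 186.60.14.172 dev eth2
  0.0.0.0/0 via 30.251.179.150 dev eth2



Longest prefix match for 163.168.52.137:
  /23 61.232.236.0: no
  /10 89.128.0.0: no
  /24 49.233.174.0: no
  /0 0.0.0.0: MATCH
Selected: next-hop 30.251.179.150 via eth2 (matched /0)


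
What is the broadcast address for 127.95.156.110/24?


Network: 127.95.156.0/24
Host bits = 8
Set all host bits to 1:
Broadcast: 127.95.156.255


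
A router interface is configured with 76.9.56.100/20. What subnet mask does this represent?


/20 means 20 network bits, 12 host bits
Binary: 11111111111111111111000000000000
Mask: 255.255.240.0


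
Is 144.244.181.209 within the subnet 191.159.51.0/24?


Subnet network: 191.159.51.0
Test IP AND mask: 144.244.181.0
No, 144.244.181.209 is not in 191.159.51.0/24


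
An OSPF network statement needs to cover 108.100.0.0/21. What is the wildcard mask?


Subnet mask: 255.255.248.0
Wildcard = 255.255.255.255 - subnet mask
255 - 255 = 0
255 - 255 = 0
255 - 248 = 7
255 - 0 = 255
Wildcard: 0.0.7.255


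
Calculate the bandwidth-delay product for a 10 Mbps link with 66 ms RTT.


BDP = bandwidth * RTT
= 10 Mbps * 66 ms
= 10 * 1e6 * 66 / 1000 bits
= 660000 bits
= 82500 bytes
= 80.5664 KB
BDP = 660000 bits (82500 bytes)


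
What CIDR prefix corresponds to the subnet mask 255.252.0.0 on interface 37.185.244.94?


Binary: 11111111.11111100.00000000.00000000
Count leading 1s
Prefix: /14


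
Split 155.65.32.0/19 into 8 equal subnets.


New prefix = 19 + 3 = 22
Each subnet has 1024 addresses
  155.65.32.0/22
  155.65.36.0/22
  155.65.40.0/22
  155.65.44.0/22
  155.65.48.0/22
  155.65.52.0/22
  155.65.56.0/22
  155.65.60.0/22
Subnets: 155.65.32.0/22, 155.65.36.0/22, 155.65.40.0/22, 155.65.44.0/22, 155.65.48.0/22, 155.65.52.0/22, 155.65.56.0/22, 155.65.60.0/22


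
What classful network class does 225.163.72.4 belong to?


First octet: 225
Binary: 11100001
1110xxxx -> Class D (224-239)
Class D (multicast), default mask N/A


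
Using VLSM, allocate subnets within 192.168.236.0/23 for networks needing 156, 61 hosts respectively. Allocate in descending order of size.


156 hosts -> /24 (254 usable): 192.168.236.0/24
61 hosts -> /26 (62 usable): 192.168.237.0/26
Allocation: 192.168.236.0/24 (156 hosts, 254 usable); 192.168.237.0/26 (61 hosts, 62 usable)


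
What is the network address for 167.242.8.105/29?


IP:   10100111.11110010.00001000.01101001
Mask: 11111111.11111111.11111111.11111000
AND operation:
Net:  10100111.11110010.00001000.01101000
Network: 167.242.8.104/29


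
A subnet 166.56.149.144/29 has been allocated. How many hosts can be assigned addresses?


Host bits = 32 - 29 = 3
Total addresses = 2^3 = 8
Usable = total - 2 (network and broadcast)
Usable hosts: 6


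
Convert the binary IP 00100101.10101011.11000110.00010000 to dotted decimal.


00100101 = 37
10101011 = 171
11000110 = 198
00010000 = 16
IP: 37.171.198.16


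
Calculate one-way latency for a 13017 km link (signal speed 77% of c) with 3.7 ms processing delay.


Speed = 0.77 * 3e5 km/s = 231000 km/s
Propagation delay = 13017 / 231000 = 0.0564 s = 56.3506 ms
Processing delay = 3.7 ms
Total one-way latency = 60.0506 ms


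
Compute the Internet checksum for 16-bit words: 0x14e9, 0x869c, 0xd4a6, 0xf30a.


Sum all words (with carry folding):
+ 0x14e9 = 0x14e9
+ 0x869c = 0x9b85
+ 0xd4a6 = 0x702c
+ 0xf30a = 0x6337
One's complement: ~0x6337
Checksum = 0x9cc8


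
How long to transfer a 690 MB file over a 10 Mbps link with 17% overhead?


Effective throughput = 10 * (1 - 17/100) = 8.3 Mbps
File size in Mb = 690 * 8 = 5520 Mb
Time = 5520 / 8.3
Time = 665.0602 seconds


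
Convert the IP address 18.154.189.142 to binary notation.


18 = 00010010
154 = 10011010
189 = 10111101
142 = 10001110
Binary: 00010010.10011010.10111101.10001110


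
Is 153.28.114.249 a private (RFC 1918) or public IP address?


RFC 1918 private ranges:
  10.0.0.0/8 (10.0.0.0 - 10.255.255.255)
  172.16.0.0/12 (172.16.0.0 - 172.31.255.255)
  192.168.0.0/16 (192.168.0.0 - 192.168.255.255)
Public (not in any RFC 1918 range)


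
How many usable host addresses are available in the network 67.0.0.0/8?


Host bits = 32 - 8 = 24
Total addresses = 2^24 = 16777216
Usable = total - 2 (network and broadcast)
Usable hosts: 16777214


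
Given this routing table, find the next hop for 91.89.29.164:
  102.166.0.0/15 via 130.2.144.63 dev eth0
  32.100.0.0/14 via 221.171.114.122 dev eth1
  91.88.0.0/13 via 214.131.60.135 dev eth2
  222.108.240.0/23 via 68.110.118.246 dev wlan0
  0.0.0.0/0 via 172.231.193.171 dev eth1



Longest prefix match for 91.89.29.164:
  /15 102.166.0.0: no
  /14 32.100.0.0: no
  /13 91.88.0.0: MATCH
  /23 222.108.240.0: no
  /0 0.0.0.0: MATCH
Selected: next-hop 214.131.60.135 via eth2 (matched /13)


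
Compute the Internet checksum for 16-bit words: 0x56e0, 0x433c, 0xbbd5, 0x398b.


Sum all words (with carry folding):
+ 0x56e0 = 0x56e0
+ 0x433c = 0x9a1c
+ 0xbbd5 = 0x55f2
+ 0x398b = 0x8f7d
One's complement: ~0x8f7d
Checksum = 0x7082


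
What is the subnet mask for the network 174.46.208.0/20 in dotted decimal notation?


/20 means 20 network bits, 12 host bits
Binary: 11111111111111111111000000000000
Mask: 255.255.240.0


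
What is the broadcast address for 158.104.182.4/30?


Network: 158.104.182.4/30
Host bits = 2
Set all host bits to 1:
Broadcast: 158.104.182.7


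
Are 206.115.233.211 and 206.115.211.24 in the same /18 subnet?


Mask: 255.255.192.0
206.115.233.211 AND mask = 206.115.192.0
206.115.211.24 AND mask = 206.115.192.0
Yes, same subnet (206.115.192.0)


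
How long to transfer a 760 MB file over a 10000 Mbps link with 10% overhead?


Effective throughput = 10000 * (1 - 10/100) = 9000 Mbps
File size in Mb = 760 * 8 = 6080 Mb
Time = 6080 / 9000
Time = 0.6756 seconds


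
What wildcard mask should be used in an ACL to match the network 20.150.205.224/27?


Subnet mask: 255.255.255.224
Wildcard = 255.255.255.255 - subnet mask
255 - 255 = 0
255 - 255 = 0
255 - 255 = 0
255 - 224 = 31
Wildcard: 0.0.0.31


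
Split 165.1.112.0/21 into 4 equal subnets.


New prefix = 21 + 2 = 23
Each subnet has 512 addresses
  165.1.112.0/23
  165.1.114.0/23
  165.1.116.0/23
  165.1.118.0/23
Subnets: 165.1.112.0/23, 165.1.114.0/23, 165.1.116.0/23, 165.1.118.0/23


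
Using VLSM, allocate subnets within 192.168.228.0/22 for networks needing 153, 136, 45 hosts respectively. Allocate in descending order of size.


153 hosts -> /24 (254 usable): 192.168.228.0/24
136 hosts -> /24 (254 usable): 192.168.229.0/24
45 hosts -> /26 (62 usable): 192.168.230.0/26
Allocation: 192.168.228.0/24 (153 hosts, 254 usable); 192.168.229.0/24 (136 hosts, 254 usable); 192.168.230.0/26 (45 hosts, 62 usable)


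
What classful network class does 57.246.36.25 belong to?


First octet: 57
Binary: 00111001
0xxxxxxx -> Class A (1-126)
Class A, default mask 255.0.0.0 (/8)


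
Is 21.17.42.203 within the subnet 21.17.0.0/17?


Subnet network: 21.17.0.0
Test IP AND mask: 21.17.0.0
Yes, 21.17.42.203 is in 21.17.0.0/17


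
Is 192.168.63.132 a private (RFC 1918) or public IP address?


RFC 1918 private ranges:
  10.0.0.0/8 (10.0.0.0 - 10.255.255.255)
  172.16.0.0/12 (172.16.0.0 - 172.31.255.255)
  192.168.0.0/16 (192.168.0.0 - 192.168.255.255)
Private (in 192.168.0.0/16)


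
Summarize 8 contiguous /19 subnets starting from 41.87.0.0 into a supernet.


Original prefix: /19
Number of subnets: 8 = 2^3
New prefix = 19 - 3 = 16
Supernet: 41.87.0.0/16


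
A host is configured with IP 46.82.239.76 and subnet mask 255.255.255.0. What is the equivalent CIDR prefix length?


Binary: 11111111.11111111.11111111.00000000
Count leading 1s
Prefix: /24


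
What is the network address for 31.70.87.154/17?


IP:   00011111.01000110.01010111.10011010
Mask: 11111111.11111111.10000000.00000000
AND operation:
Net:  00011111.01000110.00000000.00000000
Network: 31.70.0.0/17


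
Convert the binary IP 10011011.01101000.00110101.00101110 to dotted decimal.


10011011 = 155
01101000 = 104
00110101 = 53
00101110 = 46
IP: 155.104.53.46


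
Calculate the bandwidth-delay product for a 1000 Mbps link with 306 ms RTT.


BDP = bandwidth * RTT
= 1000 Mbps * 306 ms
= 1000 * 1e6 * 306 / 1000 bits
= 306000000 bits
= 38250000 bytes
= 37353.5156 KB
BDP = 306000000 bits (38250000 bytes)


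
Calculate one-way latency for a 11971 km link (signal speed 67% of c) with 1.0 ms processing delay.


Speed = 0.67 * 3e5 km/s = 201000 km/s
Propagation delay = 11971 / 201000 = 0.0596 s = 59.5572 ms
Processing delay = 1.0 ms
Total one-way latency = 60.5572 ms


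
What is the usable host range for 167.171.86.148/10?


Network: 167.128.0.0
Broadcast: 167.191.255.255
First usable = network + 1
Last usable = broadcast - 1
Range: 167.128.0.1 to 167.191.255.254


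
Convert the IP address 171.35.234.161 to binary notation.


171 = 10101011
35 = 00100011
234 = 11101010
161 = 10100001
Binary: 10101011.00100011.11101010.10100001


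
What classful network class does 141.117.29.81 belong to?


First octet: 141
Binary: 10001101
10xxxxxx -> Class B (128-191)
Class B, default mask 255.255.0.0 (/16)


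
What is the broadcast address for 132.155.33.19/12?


Network: 132.144.0.0/12
Host bits = 20
Set all host bits to 1:
Broadcast: 132.159.255.255


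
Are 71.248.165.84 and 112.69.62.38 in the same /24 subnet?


Mask: 255.255.255.0
71.248.165.84 AND mask = 71.248.165.0
112.69.62.38 AND mask = 112.69.62.0
No, different subnets (71.248.165.0 vs 112.69.62.0)


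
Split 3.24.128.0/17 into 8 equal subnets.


New prefix = 17 + 3 = 20
Each subnet has 4096 addresses
  3.24.128.0/20
  3.24.144.0/20
  3.24.160.0/20
  3.24.176.0/20
  3.24.192.0/20
  3.24.208.0/20
  3.24.224.0/20
  3.24.240.0/20
Subnets: 3.24.128.0/20, 3.24.144.0/20, 3.24.160.0/20, 3.24.176.0/20, 3.24.192.0/20, 3.24.208.0/20, 3.24.224.0/20, 3.24.240.0/20


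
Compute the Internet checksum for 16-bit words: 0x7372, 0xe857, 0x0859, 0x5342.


Sum all words (with carry folding):
+ 0x7372 = 0x7372
+ 0xe857 = 0x5bca
+ 0x0859 = 0x6423
+ 0x5342 = 0xb765
One's complement: ~0xb765
Checksum = 0x489a


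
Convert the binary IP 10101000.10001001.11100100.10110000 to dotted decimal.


10101000 = 168
10001001 = 137
11100100 = 228
10110000 = 176
IP: 168.137.228.176


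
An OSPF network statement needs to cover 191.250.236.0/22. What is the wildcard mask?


Subnet mask: 255.255.252.0
Wildcard = 255.255.255.255 - subnet mask
255 - 255 = 0
255 - 255 = 0
255 - 252 = 3
255 - 0 = 255
Wildcard: 0.0.3.255


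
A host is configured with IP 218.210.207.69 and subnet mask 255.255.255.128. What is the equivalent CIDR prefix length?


Binary: 11111111.11111111.11111111.10000000
Count leading 1s
Prefix: /25


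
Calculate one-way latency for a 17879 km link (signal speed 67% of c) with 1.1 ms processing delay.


Speed = 0.67 * 3e5 km/s = 201000 km/s
Propagation delay = 17879 / 201000 = 0.089 s = 88.9502 ms
Processing delay = 1.1 ms
Total one-way latency = 90.0502 ms


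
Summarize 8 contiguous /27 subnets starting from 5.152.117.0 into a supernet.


Original prefix: /27
Number of subnets: 8 = 2^3
New prefix = 27 - 3 = 24
Supernet: 5.152.117.0/24


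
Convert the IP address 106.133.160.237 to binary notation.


106 = 01101010
133 = 10000101
160 = 10100000
237 = 11101101
Binary: 01101010.10000101.10100000.11101101


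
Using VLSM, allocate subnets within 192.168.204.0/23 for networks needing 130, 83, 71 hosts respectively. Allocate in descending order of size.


130 hosts -> /24 (254 usable): 192.168.204.0/24
83 hosts -> /25 (126 usable): 192.168.205.0/25
71 hosts -> /25 (126 usable): 192.168.205.128/25
Allocation: 192.168.204.0/24 (130 hosts, 254 usable); 192.168.205.0/25 (83 hosts, 126 usable); 192.168.205.128/25 (71 hosts, 126 usable)


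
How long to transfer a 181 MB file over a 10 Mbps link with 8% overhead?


Effective throughput = 10 * (1 - 8/100) = 9.2 Mbps
File size in Mb = 181 * 8 = 1448 Mb
Time = 1448 / 9.2
Time = 157.3913 seconds


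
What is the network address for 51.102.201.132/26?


IP:   00110011.01100110.11001001.10000100
Mask: 11111111.11111111.11111111.11000000
AND operation:
Net:  00110011.01100110.11001001.10000000
Network: 51.102.201.128/26


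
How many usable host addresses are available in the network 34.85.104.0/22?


Host bits = 32 - 22 = 10
Total addresses = 2^10 = 1024
Usable = total - 2 (network and broadcast)
Usable hosts: 1022


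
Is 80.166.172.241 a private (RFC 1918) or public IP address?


RFC 1918 private ranges:
  10.0.0.0/8 (10.0.0.0 - 10.255.255.255)
  172.16.0.0/12 (172.16.0.0 - 172.31.255.255)
  192.168.0.0/16 (192.168.0.0 - 192.168.255.255)
Public (not in any RFC 1918 range)


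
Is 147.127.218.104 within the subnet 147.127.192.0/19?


Subnet network: 147.127.192.0
Test IP AND mask: 147.127.192.0
Yes, 147.127.218.104 is in 147.127.192.0/19


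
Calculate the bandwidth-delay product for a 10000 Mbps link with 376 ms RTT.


BDP = bandwidth * RTT
= 10000 Mbps * 376 ms
= 10000 * 1e6 * 376 / 1000 bits
= 3760000000 bits
= 470000000 bytes
= 458984.375 KB
BDP = 3760000000 bits (470000000 bytes)


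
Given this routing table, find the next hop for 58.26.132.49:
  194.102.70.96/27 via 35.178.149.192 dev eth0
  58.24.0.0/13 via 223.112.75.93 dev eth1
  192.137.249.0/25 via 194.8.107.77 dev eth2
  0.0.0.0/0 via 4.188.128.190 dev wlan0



Longest prefix match for 58.26.132.49:
  /27 194.102.70.96: no
  /13 58.24.0.0: MATCH
  /25 192.137.249.0: no
  /0 0.0.0.0: MATCH
Selected: next-hop 223.112.75.93 via eth1 (matched /13)


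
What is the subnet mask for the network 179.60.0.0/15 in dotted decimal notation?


/15 means 15 network bits, 17 host bits
Binary: 11111111111111100000000000000000
Mask: 255.254.0.0


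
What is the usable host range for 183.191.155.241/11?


Network: 183.160.0.0
Broadcast: 183.191.255.255
First usable = network + 1
Last usable = broadcast - 1
Range: 183.160.0.1 to 183.191.255.254


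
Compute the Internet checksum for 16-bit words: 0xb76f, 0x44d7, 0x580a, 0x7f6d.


Sum all words (with carry folding):
+ 0xb76f = 0xb76f
+ 0x44d7 = 0xfc46
+ 0x580a = 0x5451
+ 0x7f6d = 0xd3be
One's complement: ~0xd3be
Checksum = 0x2c41


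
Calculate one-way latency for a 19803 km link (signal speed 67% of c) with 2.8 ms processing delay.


Speed = 0.67 * 3e5 km/s = 201000 km/s
Propagation delay = 19803 / 201000 = 0.0985 s = 98.5224 ms
Processing delay = 2.8 ms
Total one-way latency = 101.3224 ms


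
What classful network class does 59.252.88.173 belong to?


First octet: 59
Binary: 00111011
0xxxxxxx -> Class A (1-126)
Class A, default mask 255.0.0.0 (/8)


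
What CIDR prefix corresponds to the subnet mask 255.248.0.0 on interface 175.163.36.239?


Binary: 11111111.11111000.00000000.00000000
Count leading 1s
Prefix: /13
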